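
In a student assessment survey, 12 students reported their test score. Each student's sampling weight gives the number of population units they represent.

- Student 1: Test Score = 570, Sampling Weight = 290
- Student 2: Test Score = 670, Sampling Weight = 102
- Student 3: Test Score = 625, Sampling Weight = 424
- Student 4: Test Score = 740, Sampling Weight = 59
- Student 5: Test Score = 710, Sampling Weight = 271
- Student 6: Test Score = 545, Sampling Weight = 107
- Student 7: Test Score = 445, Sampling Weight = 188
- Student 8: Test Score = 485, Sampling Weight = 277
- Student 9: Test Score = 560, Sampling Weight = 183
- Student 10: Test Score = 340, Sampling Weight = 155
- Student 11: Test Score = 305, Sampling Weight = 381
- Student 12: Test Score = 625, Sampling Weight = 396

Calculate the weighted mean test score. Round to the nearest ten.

540

Weighted sum = 570×290 + 670×102 + 625×424 + 740×59 + 710×271 + 545×107 + 445×188 + 485×277 + 560×183 + 340×155 + 305×381 + 625×396
  = 165300 + 68340 + 265000 + 43660 + 192410 + 58315 + 83660 + 134345 + 102480 + 52700 + 116205 + 247500 = 1529915
Sum of weights = 290 + 102 + 424 + 59 + 271 + 107 + 188 + 277 + 183 + 155 + 381 + 396 = 2833
Weighted mean = 1529915 / 2833 = 540.03353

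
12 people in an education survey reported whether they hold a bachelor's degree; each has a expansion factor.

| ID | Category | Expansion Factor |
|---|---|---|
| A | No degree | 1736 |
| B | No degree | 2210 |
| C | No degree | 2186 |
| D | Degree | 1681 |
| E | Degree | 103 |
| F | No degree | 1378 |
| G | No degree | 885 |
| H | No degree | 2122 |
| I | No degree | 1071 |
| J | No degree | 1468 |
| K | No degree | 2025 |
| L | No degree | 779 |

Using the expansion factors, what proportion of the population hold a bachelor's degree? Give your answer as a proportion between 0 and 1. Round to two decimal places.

0.10

Sum of weights for 'Degree' = 1681 + 103 = 1784
Total weight = 1736 + 2210 + 2186 + 1681 + 103 + 1378 + 885 + 2122 + 1071 + 1468 + 2025 + 779 = 17644
Weighted proportion = 1784 / 17644 = 0.10111086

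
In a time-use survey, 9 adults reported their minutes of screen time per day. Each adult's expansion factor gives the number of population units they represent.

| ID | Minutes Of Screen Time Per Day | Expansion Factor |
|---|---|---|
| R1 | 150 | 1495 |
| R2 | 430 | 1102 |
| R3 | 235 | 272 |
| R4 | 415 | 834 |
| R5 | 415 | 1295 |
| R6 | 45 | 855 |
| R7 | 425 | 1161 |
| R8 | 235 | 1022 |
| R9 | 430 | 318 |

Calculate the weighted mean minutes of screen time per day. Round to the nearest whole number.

Weighted sum = 150×1495 + 430×1102 + 235×272 + 415×834 + 415×1295 + 45×855 + 425×1161 + 235×1022 + 430×318
  = 224250 + 473860 + 63920 + 346110 + 537425 + 38475 + 493425 + 240170 + 136740 = 2554375
Sum of weights = 8354
Weighted mean = 2554375 / 8354 = 305.7667

306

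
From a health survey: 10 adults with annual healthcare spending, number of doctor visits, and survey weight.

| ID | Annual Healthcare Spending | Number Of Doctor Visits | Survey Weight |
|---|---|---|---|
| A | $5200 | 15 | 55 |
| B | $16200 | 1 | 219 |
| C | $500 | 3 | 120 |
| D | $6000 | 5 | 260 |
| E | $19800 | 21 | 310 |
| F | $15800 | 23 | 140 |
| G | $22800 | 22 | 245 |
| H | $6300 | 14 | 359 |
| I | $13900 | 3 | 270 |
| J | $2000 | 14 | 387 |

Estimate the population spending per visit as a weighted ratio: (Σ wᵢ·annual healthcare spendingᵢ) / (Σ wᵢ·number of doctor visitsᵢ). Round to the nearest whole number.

Σ wᵢ·y = 5200×55 + 16200×219 + 500×120 + 6000×260 + 19800×310 + 15800×140 + 22800×245 + 6300×359 + 13900×270 + 2000×387
  = 286000 + 3547800 + 60000 + 1560000 + 6138000 + 2212000 + 5586000 + 2261700 + 3753000 + 774000 = 26178500
Σ wᵢ·x = 15×55 + 1×219 + 3×120 + 5×260 + 21×310 + 23×140 + 22×245 + 14×359 + 3×270 + 14×387
  = 825 + 219 + 360 + 1300 + 6510 + 3220 + 5390 + 5026 + 810 + 5418 = 29078
Ratio = 26178500 / 29078 = 900.28544

900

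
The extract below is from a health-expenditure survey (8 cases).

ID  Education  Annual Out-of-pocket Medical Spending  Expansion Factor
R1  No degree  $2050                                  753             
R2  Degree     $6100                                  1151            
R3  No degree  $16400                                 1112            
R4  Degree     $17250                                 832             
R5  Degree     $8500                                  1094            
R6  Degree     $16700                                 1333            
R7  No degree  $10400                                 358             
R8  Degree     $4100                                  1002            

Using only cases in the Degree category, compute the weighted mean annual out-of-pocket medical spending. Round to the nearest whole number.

10540

Degree rows: R2, R4, R5, R6, R8
Weighted sum = 6100×1151 + 17250×832 + 8500×1094 + 16700×1333 + 4100×1002
  = 7021100 + 14352000 + 9299000 + 22261100 + 4108200 = 57041400
Sum of weights = 1151 + 832 + 1094 + 1333 + 1002 = 5412
Weighted mean = 57041400 / 5412 = 10539.8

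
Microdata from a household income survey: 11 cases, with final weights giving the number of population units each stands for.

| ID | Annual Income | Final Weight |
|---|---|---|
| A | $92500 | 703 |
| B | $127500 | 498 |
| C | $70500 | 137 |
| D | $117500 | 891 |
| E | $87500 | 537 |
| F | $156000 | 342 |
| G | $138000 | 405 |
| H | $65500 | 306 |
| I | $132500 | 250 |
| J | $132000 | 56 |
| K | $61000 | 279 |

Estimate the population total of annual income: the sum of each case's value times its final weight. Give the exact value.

Weighted total = 92500×703 + 127500×498 + 70500×137 + 117500×891 + 87500×537 + 156000×342 + 138000×405 + 65500×306 + 132500×250 + 132000×56 + 61000×279
  = 65027500 + 63495000 + 9658500 + 104692500 + 46987500 + 53352000 + 55890000 + 20043000 + 33125000 + 7392000 + 17019000 = 476682000

476682000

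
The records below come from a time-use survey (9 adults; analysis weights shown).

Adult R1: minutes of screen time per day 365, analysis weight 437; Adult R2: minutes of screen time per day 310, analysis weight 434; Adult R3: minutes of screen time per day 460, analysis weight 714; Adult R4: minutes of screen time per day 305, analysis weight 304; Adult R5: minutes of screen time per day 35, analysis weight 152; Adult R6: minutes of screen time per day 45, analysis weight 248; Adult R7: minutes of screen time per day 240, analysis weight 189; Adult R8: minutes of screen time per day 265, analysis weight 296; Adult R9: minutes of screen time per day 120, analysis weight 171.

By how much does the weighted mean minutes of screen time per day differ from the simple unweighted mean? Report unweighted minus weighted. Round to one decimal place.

Unweighted sum = 365 + 310 + 460 + 305 + 35 + 45 + 240 + 265 + 120 = 2145
Unweighted mean = 2145 / 9 = 238.33333
Weighted sum = 365×437 + 310×434 + 460×714 + 305×304 + 35×152 + 45×248 + 240×189 + 265×296 + 120×171
  = 159505 + 134540 + 328440 + 92720 + 5320 + 11160 + 45360 + 78440 + 20520 = 876005
Sum of weights = 437 + 434 + 714 + 304 + 152 + 248 + 189 + 296 + 171 = 2945
Weighted mean = 876005 / 2945 = 297.45501
Difference (unweighted minus weighted) = -59.121675

-59.1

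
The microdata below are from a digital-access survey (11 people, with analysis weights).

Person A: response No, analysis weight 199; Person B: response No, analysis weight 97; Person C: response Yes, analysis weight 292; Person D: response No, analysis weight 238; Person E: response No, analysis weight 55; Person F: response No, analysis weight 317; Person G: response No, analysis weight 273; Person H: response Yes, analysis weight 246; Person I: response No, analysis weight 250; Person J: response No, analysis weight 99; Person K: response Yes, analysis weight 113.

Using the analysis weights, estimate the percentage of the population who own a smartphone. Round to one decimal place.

29.9

Sum of weights for 'Yes' = 292 + 246 + 113 = 651
Total weight = 199 + 97 + 292 + 238 + 55 + 317 + 273 + 246 + 250 + 99 + 113 = 2179
Weighted proportion = 651 / 2179 = 0.2987609 → 29.87609%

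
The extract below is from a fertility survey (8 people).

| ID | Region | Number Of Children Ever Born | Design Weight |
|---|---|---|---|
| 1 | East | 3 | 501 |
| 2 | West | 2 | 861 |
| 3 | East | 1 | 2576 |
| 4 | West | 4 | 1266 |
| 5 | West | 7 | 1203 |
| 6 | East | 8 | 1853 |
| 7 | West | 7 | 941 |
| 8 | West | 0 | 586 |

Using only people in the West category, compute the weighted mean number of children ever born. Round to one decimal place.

4.5

West rows: 2, 4, 5, 7, 8
Weighted sum = 2×861 + 4×1266 + 7×1203 + 7×941 + 0×586
  = 21794
Sum of weights = 4857
Weighted mean = 21794 / 4857 = 4.487132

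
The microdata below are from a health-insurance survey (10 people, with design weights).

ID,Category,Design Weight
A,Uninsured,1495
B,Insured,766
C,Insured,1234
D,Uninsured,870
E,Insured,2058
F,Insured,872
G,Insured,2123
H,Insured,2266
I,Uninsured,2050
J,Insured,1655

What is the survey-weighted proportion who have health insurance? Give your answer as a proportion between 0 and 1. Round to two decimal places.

Sum of weights for 'Insured' = 766 + 1234 + 2058 + 872 + 2123 + 2266 + 1655 = 10974
Total weight = 1495 + 766 + 1234 + 870 + 2058 + 872 + 2123 + 2266 + 2050 + 1655 = 15389
Weighted proportion = 10974 / 15389 = 0.71310676

0.71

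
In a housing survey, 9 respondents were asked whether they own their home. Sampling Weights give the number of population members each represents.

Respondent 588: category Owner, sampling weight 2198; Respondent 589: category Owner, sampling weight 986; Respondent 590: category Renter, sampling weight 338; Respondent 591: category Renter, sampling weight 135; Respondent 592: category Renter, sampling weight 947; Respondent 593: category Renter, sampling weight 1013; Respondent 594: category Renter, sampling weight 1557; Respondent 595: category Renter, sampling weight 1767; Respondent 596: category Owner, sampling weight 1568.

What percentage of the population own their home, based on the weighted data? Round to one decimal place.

45.2

Sum of weights for 'Owner' = 2198 + 986 + 1568 = 4752
Total weight = 2198 + 986 + 338 + 135 + 947 + 1013 + 1557 + 1767 + 1568 = 10509
Weighted proportion = 4752 / 10509 = 0.45218384 → 45.218384%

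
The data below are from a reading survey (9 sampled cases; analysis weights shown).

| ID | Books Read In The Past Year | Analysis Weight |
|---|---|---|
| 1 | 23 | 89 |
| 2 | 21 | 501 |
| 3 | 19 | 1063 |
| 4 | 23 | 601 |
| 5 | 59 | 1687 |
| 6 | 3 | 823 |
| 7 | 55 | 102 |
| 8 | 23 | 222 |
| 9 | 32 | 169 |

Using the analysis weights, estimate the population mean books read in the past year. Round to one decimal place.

31.3

Weighted sum = 23×89 + 21×501 + 19×1063 + 23×601 + 59×1687 + 3×823 + 55×102 + 23×222 + 32×169
  = 2047 + 10521 + 20197 + 13823 + 99533 + 2469 + 5610 + 5106 + 5408 = 164714
Sum of weights = 89 + 501 + 1063 + 601 + 1687 + 823 + 102 + 222 + 169 = 5257
Weighted mean = 164714 / 5257 = 31.332319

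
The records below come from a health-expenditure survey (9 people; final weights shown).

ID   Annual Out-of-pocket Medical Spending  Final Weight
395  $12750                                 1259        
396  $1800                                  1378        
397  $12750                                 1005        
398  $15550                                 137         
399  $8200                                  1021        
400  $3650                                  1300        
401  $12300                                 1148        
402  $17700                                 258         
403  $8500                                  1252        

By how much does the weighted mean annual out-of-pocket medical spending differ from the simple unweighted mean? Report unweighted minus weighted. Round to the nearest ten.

1690

Unweighted sum = 12750 + 1800 + 12750 + 15550 + 8200 + 3650 + 12300 + 17700 + 8500 = 93200
Unweighted mean = 93200 / 9 = 10355.556
Weighted sum = 75922950
Sum of weights = 1259 + 1378 + 1005 + 137 + 1021 + 1300 + 1148 + 258 + 1252 = 8758
Weighted mean = 75922950 / 8758 = 8668.9826
Difference (unweighted minus weighted) = 1686.5729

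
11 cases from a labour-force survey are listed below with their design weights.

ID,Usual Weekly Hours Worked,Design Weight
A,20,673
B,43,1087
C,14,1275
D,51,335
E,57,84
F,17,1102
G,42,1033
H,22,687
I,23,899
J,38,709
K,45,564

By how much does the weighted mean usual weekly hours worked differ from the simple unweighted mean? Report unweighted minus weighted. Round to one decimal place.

Unweighted sum = 20 + 43 + 14 + 51 + 57 + 17 + 42 + 22 + 23 + 38 + 45 = 372
Unweighted mean = 372 / 11 = 33.818182
Weighted sum = 20×673 + 43×1087 + 14×1275 + 51×335 + 57×84 + 17×1102 + 42×1033 + 22×687 + 23×899 + 38×709 + 45×564
  = 13460 + 46741 + 17850 + 17085 + 4788 + 18734 + 43386 + 15114 + 20677 + 26942 + 25380 = 250157
Sum of weights = 673 + 1087 + 1275 + 335 + 84 + 1102 + 1033 + 687 + 899 + 709 + 564 = 8448
Weighted mean = 250157 / 8448 = 29.611387
Difference (unweighted minus weighted) = 4.2067945

4.2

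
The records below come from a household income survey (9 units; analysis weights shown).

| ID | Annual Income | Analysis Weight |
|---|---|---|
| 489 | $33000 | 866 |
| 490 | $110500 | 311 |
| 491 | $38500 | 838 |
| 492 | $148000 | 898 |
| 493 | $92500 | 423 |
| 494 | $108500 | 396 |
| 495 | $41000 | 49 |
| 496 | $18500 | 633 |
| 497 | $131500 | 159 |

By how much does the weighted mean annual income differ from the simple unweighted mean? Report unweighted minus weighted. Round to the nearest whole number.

4816

Unweighted sum = 722000
Unweighted mean = 722000 / 9 = 80222.222
Weighted sum = 33000×866 + 110500×311 + 38500×838 + 148000×898 + 92500×423 + 108500×396 + 41000×49 + 18500×633 + 131500×159
  = 28578000 + 34365500 + 32263000 + 132904000 + 39127500 + 42966000 + 2009000 + 11710500 + 20908500 = 344832000
Sum of weights = 866 + 311 + 838 + 898 + 423 + 396 + 49 + 633 + 159 = 4573
Weighted mean = 344832000 / 4573 = 75406.079
Difference (unweighted minus weighted) = 4816.1431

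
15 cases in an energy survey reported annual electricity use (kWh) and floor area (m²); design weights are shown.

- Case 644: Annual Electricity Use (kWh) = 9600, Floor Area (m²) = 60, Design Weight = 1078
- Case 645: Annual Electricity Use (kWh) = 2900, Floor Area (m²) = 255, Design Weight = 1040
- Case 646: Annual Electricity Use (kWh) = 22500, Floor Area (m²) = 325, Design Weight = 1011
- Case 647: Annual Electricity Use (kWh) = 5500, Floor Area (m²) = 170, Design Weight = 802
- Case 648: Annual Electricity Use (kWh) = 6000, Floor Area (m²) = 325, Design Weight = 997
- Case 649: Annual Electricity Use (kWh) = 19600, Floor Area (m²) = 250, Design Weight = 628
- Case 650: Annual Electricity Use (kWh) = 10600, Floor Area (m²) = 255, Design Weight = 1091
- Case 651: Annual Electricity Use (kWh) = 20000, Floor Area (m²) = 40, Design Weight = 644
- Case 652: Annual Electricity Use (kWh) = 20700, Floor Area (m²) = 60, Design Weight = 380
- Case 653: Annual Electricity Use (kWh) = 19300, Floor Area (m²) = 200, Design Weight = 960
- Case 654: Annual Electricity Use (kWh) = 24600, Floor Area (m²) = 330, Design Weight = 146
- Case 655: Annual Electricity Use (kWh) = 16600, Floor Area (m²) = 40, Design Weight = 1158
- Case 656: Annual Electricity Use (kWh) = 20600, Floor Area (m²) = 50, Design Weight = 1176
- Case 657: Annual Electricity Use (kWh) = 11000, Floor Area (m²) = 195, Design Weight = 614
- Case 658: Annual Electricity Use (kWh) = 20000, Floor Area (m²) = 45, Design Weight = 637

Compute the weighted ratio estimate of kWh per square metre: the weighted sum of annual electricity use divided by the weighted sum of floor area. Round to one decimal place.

84.0

Σ wᵢ·y = 176186700
Σ wᵢ·x = 2096280
Ratio = 176186700 / 2096280 = 84.047312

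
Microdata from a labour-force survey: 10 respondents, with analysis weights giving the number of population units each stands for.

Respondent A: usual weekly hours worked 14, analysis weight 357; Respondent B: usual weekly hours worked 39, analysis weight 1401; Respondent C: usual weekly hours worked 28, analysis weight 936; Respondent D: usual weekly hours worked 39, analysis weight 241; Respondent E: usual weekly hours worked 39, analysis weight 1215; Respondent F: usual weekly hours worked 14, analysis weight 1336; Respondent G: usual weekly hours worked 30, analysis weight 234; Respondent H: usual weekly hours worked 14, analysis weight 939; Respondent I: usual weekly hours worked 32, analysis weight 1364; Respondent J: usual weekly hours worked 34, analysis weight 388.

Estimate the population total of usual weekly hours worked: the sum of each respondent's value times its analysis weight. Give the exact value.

Weighted total = 238339

238339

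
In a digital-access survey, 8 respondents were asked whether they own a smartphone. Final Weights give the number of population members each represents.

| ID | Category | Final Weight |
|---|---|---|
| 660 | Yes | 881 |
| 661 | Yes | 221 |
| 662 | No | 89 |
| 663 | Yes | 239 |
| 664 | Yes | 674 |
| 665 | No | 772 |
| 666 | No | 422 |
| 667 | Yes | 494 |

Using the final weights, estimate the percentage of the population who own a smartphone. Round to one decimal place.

66.2

Sum of weights for 'Yes' = 881 + 221 + 239 + 674 + 494 = 2509
Total weight = 881 + 221 + 89 + 239 + 674 + 772 + 422 + 494 = 3792
Weighted proportion = 2509 / 3792 = 0.66165612 → 66.165612%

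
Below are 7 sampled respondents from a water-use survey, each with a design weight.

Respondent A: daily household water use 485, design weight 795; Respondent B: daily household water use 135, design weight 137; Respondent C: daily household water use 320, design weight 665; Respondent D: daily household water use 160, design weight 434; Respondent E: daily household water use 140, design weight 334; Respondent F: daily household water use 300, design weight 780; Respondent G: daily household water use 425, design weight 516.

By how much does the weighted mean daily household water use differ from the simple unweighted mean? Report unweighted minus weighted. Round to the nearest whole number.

Unweighted sum = 485 + 135 + 320 + 160 + 140 + 300 + 425 = 1965
Unweighted mean = 1965 / 7 = 280.71429
Weighted sum = 485×795 + 135×137 + 320×665 + 160×434 + 140×334 + 300×780 + 425×516
  = 385575 + 18495 + 212800 + 69440 + 46760 + 234000 + 219300 = 1186370
Sum of weights = 795 + 137 + 665 + 434 + 334 + 780 + 516 = 3661
Weighted mean = 1186370 / 3661 = 324.05627
Difference (unweighted minus weighted) = -43.341983

-43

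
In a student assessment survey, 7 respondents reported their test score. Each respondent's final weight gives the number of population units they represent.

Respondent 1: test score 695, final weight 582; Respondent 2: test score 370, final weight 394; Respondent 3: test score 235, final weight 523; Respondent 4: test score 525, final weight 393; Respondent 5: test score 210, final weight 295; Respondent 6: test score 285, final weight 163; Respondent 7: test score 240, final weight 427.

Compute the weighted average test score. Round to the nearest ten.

390

Weighted sum = 695×582 + 370×394 + 235×523 + 525×393 + 210×295 + 285×163 + 240×427
  = 1090385
Sum of weights = 2777
Weighted mean = 1090385 / 2777 = 392.64854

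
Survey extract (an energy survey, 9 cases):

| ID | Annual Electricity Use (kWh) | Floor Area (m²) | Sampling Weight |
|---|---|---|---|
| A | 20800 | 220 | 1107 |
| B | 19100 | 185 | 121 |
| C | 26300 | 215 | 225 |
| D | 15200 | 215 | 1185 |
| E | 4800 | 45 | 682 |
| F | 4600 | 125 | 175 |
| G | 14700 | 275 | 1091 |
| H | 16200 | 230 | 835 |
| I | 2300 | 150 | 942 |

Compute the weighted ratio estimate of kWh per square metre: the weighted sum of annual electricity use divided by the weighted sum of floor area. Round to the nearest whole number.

Σ wᵢ·y = 20800×1107 + 19100×121 + 26300×225 + 15200×1185 + 4800×682 + 4600×175 + 14700×1091 + 16200×835 + 2300×942
  = 23025600 + 2311100 + 5917500 + 18012000 + 3273600 + 805000 + 16037700 + 13527000 + 2166600 = 85076100
Σ wᵢ·x = 220×1107 + 185×121 + 215×225 + 215×1185 + 45×682 + 125×175 + 275×1091 + 230×835 + 150×942
  = 1255015
Ratio = 85076100 / 1255015 = 67.788911

68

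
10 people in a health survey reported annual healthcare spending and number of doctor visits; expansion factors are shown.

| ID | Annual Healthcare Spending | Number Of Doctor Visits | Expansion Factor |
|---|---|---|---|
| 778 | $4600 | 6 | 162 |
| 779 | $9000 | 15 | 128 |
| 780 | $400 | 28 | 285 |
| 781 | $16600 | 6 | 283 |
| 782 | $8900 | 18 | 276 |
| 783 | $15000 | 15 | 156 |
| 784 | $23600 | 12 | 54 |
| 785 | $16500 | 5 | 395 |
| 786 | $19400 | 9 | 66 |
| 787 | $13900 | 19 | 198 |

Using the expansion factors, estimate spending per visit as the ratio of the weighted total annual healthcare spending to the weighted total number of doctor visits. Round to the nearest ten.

Σ wᵢ·y = 4600×162 + 9000×128 + 400×285 + 16600×283 + 8900×276 + 15000×156 + 23600×54 + 16500×395 + 19400×66 + 13900×198
  = 745200 + 1152000 + 114000 + 4697800 + 2456400 + 2340000 + 1274400 + 6517500 + 1280400 + 2752200 = 23329900
Σ wᵢ·x = 6×162 + 15×128 + 28×285 + 6×283 + 18×276 + 15×156 + 12×54 + 5×395 + 9×66 + 19×198
  = 972 + 1920 + 7980 + 1698 + 4968 + 2340 + 648 + 1975 + 594 + 3762 = 26857
Ratio = 23329900 / 26857 = 868.67111

870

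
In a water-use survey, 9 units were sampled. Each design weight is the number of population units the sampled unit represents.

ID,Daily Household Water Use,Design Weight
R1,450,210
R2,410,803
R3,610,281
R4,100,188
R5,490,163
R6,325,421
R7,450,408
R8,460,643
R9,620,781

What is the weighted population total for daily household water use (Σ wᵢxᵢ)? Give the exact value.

1794235

Weighted total = 450×210 + 410×803 + 610×281 + 100×188 + 490×163 + 325×421 + 450×408 + 460×643 + 620×781
  = 94500 + 329230 + 171410 + 18800 + 79870 + 136825 + 183600 + 295780 + 484220 = 1794235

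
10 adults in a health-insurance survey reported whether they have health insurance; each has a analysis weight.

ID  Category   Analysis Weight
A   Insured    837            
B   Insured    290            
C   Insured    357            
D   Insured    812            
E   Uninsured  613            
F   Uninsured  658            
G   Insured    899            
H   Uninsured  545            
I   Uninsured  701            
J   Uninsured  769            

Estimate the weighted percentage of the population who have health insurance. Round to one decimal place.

Sum of weights for 'Insured' = 837 + 290 + 357 + 812 + 899 = 3195
Total weight = 837 + 290 + 357 + 812 + 613 + 658 + 899 + 545 + 701 + 769 = 6481
Weighted proportion = 3195 / 6481 = 0.49297948 → 49.297948%

49.3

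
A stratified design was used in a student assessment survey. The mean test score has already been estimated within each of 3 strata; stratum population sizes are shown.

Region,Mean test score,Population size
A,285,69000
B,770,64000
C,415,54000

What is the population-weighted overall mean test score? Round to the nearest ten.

490

Σ Nₕ·x̄ₕ = 285×69000 + 770×64000 + 415×54000
  = 91355000
Σ Nₕ = 69000 + 64000 + 54000 = 187000
Overall mean = 91355000 / 187000 = 488.52941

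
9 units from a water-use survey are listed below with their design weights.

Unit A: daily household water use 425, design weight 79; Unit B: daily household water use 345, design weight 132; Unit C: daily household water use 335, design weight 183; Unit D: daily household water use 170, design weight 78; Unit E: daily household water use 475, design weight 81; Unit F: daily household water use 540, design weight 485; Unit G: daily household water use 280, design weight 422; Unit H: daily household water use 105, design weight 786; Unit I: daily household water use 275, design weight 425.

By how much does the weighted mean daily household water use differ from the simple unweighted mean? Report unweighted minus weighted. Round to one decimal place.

Unweighted sum = 425 + 345 + 335 + 170 + 475 + 540 + 280 + 105 + 275 = 2950
Unweighted mean = 2950 / 9 = 327.77778
Weighted sum = 425×79 + 345×132 + 335×183 + 170×78 + 475×81 + 540×485 + 280×422 + 105×786 + 275×425
  = 771620
Sum of weights = 2671
Weighted mean = 771620 / 2671 = 288.88806
Difference (unweighted minus weighted) = 38.889721

38.9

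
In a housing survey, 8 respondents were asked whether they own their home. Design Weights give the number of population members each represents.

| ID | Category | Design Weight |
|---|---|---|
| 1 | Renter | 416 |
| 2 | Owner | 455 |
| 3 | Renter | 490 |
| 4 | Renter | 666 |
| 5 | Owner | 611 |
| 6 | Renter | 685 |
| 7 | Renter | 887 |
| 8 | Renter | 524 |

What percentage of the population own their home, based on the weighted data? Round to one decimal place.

22.5

Sum of weights for 'Owner' = 455 + 611 = 1066
Total weight = 416 + 455 + 490 + 666 + 611 + 685 + 887 + 524 = 4734
Weighted proportion = 1066 / 4734 = 0.22517955 → 22.517955%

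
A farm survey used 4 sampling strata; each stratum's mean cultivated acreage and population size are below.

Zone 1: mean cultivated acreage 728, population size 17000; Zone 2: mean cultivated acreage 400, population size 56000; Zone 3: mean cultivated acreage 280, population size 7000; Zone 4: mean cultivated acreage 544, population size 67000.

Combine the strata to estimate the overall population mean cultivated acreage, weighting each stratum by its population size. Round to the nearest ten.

500

Σ Nₕ·x̄ₕ = 728×17000 + 400×56000 + 280×7000 + 544×67000
  = 12376000 + 22400000 + 1960000 + 36448000 = 73184000
Σ Nₕ = 17000 + 56000 + 7000 + 67000 = 147000
Overall mean = 73184000 / 147000 = 497.85034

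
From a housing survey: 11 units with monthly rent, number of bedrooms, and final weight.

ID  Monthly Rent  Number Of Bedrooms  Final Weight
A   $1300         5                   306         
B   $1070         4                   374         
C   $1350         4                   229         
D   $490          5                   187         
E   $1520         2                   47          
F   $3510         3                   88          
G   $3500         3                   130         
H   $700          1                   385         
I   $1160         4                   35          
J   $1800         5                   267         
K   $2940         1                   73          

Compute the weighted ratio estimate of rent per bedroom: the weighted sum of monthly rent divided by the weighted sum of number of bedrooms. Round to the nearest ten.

Σ wᵢ·y = 1300×306 + 1070×374 + 1350×229 + 490×187 + 1520×47 + 3510×88 + 3500×130 + 700×385 + 1160×35 + 1800×267 + 2940×73
  = 3039400
Σ wᵢ·x = 5×306 + 4×374 + 4×229 + 5×187 + 2×47 + 3×88 + 3×130 + 1×385 + 4×35 + 5×267 + 1×73
  = 1530 + 1496 + 916 + 935 + 94 + 264 + 390 + 385 + 140 + 1335 + 73 = 7558
Ratio = 3039400 / 7558 = 402.14342

400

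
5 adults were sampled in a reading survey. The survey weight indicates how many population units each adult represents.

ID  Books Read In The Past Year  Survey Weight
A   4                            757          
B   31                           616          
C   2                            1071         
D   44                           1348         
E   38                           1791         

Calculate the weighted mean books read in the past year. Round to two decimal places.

27.16

Weighted sum = 4×757 + 31×616 + 2×1071 + 44×1348 + 38×1791
  = 3028 + 19096 + 2142 + 59312 + 68058 = 151636
Sum of weights = 757 + 616 + 1071 + 1348 + 1791 = 5583
Weighted mean = 151636 / 5583 = 27.160308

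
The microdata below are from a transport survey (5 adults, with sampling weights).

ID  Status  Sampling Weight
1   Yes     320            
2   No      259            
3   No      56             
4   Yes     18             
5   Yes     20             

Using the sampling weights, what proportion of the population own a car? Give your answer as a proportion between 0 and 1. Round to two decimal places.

Sum of weights for 'Yes' = 320 + 18 + 20 = 358
Total weight = 320 + 259 + 56 + 18 + 20 = 673
Weighted proportion = 358 / 673 = 0.53194651

0.53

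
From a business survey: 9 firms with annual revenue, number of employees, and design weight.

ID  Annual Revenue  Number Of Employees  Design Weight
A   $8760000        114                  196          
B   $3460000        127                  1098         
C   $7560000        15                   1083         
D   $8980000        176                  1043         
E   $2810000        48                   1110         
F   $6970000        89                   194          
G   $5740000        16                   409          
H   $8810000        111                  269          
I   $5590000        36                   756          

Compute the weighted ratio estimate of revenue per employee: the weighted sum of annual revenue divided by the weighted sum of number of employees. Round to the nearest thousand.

Σ wᵢ·y = 8760000×196 + 3460000×1098 + 7560000×1083 + 8980000×1043 + 2810000×1110 + 6970000×194 + 5740000×409 + 8810000×269 + 5590000×756
  = 1716960000 + 3799080000 + 8187480000 + 9366140000 + 3119100000 + 1352180000 + 2347660000 + 2369890000 + 4226040000 = 36484530000
Σ wᵢ·x = 114×196 + 127×1098 + 15×1083 + 176×1043 + 48×1110 + 89×194 + 16×409 + 111×269 + 36×756
  = 22344 + 139446 + 16245 + 183568 + 53280 + 17266 + 6544 + 29859 + 27216 = 495768
Ratio = 36484530000 / 495768 = 73591.942

74000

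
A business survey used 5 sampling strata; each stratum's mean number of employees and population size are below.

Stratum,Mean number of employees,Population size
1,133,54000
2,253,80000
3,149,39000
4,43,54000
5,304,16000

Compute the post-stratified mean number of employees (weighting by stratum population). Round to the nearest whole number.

Σ Nₕ·x̄ₕ = 133×54000 + 253×80000 + 149×39000 + 43×54000 + 304×16000
  = 7182000 + 20240000 + 5811000 + 2322000 + 4864000 = 40419000
Σ Nₕ = 54000 + 80000 + 39000 + 54000 + 16000 = 243000
Overall mean = 40419000 / 243000 = 166.33333

166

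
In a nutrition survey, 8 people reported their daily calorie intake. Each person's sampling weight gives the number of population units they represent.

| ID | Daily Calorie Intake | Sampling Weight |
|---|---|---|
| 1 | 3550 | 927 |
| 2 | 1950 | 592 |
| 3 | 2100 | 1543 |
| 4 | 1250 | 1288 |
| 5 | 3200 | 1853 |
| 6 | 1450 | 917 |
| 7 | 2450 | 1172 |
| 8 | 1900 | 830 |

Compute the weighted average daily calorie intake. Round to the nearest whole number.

Weighted sum = 21003200
Sum of weights = 927 + 592 + 1543 + 1288 + 1853 + 917 + 1172 + 830 = 9122
Weighted mean = 21003200 / 9122 = 2302.4775

2302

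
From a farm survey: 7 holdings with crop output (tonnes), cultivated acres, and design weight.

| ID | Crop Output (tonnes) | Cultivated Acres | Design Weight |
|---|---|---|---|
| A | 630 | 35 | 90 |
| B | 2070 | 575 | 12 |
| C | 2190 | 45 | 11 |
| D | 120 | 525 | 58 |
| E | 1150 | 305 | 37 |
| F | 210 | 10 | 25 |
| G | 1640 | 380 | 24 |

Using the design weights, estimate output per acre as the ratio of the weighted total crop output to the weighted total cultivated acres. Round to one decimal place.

Σ wᵢ·y = 630×90 + 2070×12 + 2190×11 + 120×58 + 1150×37 + 210×25 + 1640×24
  = 56700 + 24840 + 24090 + 6960 + 42550 + 5250 + 39360 = 199750
Σ wᵢ·x = 35×90 + 575×12 + 45×11 + 525×58 + 305×37 + 10×25 + 380×24
  = 61650
Ratio = 199750 / 61650 = 3.2400649

3.2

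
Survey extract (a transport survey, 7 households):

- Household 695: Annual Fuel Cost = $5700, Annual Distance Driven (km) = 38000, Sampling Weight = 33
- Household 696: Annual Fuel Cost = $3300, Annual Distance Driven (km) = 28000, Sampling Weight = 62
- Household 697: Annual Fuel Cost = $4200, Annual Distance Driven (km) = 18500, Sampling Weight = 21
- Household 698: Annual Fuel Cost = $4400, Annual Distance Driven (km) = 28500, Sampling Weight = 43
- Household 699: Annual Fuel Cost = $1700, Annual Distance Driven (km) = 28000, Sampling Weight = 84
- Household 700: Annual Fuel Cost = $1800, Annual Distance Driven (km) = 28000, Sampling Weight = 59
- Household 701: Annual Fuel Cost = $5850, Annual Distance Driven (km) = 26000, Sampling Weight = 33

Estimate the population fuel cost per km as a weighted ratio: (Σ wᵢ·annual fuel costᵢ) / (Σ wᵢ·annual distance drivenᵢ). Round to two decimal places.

Σ wᵢ·y = 1112150
Σ wᵢ·x = 38000×33 + 28000×62 + 18500×21 + 28500×43 + 28000×84 + 28000×59 + 26000×33
  = 1254000 + 1736000 + 388500 + 1225500 + 2352000 + 1652000 + 858000 = 9466000
Ratio = 1112150 / 9466000 = 0.11748891

0.12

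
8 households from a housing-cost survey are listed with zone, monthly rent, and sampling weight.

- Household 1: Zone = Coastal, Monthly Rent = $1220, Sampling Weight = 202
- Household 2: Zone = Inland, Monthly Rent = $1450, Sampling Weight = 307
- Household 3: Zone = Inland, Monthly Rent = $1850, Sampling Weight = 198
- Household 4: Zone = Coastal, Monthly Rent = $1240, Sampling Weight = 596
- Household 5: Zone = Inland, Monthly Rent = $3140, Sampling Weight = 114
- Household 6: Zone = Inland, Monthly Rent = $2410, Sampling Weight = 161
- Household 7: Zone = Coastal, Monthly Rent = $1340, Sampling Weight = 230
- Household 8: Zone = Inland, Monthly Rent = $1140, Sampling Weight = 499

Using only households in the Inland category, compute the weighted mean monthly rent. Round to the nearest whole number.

Inland rows: 2, 3, 5, 6, 8
Weighted sum = 1450×307 + 1850×198 + 3140×114 + 2410×161 + 1140×499
  = 445150 + 366300 + 357960 + 388010 + 568860 = 2126280
Sum of weights = 307 + 198 + 114 + 161 + 499 = 1279
Weighted mean = 2126280 / 1279 = 1662.455

1662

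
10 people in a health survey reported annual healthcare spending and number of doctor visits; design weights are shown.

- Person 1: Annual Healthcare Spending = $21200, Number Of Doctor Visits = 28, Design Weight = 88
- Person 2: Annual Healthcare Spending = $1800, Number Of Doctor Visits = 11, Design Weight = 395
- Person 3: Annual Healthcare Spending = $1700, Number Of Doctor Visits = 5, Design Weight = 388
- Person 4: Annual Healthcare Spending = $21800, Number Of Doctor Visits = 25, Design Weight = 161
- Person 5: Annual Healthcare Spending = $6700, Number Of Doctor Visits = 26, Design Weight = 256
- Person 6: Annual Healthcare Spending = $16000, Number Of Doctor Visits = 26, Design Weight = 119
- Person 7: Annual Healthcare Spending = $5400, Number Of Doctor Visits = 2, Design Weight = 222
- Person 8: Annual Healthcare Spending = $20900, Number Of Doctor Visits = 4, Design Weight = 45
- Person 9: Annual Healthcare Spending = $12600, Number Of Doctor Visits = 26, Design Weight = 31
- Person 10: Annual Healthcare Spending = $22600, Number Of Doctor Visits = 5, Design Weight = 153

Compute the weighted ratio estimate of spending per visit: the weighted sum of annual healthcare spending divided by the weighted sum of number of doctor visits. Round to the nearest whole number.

Σ wᵢ·y = 21200×88 + 1800×395 + 1700×388 + 21800×161 + 6700×256 + 16000×119 + 5400×222 + 20900×45 + 12600×31 + 22600×153
  = 1865600 + 711000 + 659600 + 3509800 + 1715200 + 1904000 + 1198800 + 940500 + 390600 + 3457800 = 16352900
Σ wᵢ·x = 28×88 + 11×395 + 5×388 + 25×161 + 26×256 + 26×119 + 2×222 + 4×45 + 26×31 + 5×153
  = 2464 + 4345 + 1940 + 4025 + 6656 + 3094 + 444 + 180 + 806 + 765 = 24719
Ratio = 16352900 / 24719 = 661.55184

662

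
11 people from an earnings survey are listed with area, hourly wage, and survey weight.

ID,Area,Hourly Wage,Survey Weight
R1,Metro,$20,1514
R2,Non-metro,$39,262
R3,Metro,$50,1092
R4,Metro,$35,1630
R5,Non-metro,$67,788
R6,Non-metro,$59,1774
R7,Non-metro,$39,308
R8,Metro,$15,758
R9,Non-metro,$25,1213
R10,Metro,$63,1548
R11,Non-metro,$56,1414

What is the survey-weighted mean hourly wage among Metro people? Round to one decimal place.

38.3

Metro rows: R1, R3, R4, R8, R10
Weighted sum = 20×1514 + 50×1092 + 35×1630 + 15×758 + 63×1548
  = 250824
Sum of weights = 1514 + 1092 + 1630 + 758 + 1548 = 6542
Weighted mean = 250824 / 6542 = 38.340569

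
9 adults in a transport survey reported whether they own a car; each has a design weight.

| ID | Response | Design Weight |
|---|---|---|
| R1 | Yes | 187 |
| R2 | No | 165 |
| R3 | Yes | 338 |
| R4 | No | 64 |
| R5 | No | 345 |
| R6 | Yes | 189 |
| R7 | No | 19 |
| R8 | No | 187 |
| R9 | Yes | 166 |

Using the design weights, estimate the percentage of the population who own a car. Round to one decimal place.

Sum of weights for 'Yes' = 187 + 338 + 189 + 166 = 880
Total weight = 1660
Weighted proportion = 880 / 1660 = 0.53012048 → 53.012048%

53.0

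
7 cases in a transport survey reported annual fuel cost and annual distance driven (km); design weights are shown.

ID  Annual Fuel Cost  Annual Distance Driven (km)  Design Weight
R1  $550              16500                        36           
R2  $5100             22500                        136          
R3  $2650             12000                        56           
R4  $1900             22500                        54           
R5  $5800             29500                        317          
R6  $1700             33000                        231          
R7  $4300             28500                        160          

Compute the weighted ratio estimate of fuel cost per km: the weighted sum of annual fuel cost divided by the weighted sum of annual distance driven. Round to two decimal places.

Σ wᵢ·y = 550×36 + 5100×136 + 2650×56 + 1900×54 + 5800×317 + 1700×231 + 4300×160
  = 3883700
Σ wᵢ·x = 16500×36 + 22500×136 + 12000×56 + 22500×54 + 29500×317 + 33000×231 + 28500×160
  = 594000 + 3060000 + 672000 + 1215000 + 9351500 + 7623000 + 4560000 = 27075500
Ratio = 3883700 / 27075500 = 0.14343964

0.14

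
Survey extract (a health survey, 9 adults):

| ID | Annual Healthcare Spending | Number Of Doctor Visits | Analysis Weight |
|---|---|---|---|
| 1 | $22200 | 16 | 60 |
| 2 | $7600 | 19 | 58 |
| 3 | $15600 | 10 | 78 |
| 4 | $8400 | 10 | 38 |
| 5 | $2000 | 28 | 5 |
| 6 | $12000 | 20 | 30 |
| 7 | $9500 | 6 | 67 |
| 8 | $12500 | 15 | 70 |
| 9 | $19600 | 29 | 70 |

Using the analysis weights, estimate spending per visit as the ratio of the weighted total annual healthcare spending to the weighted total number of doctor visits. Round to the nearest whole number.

882

Σ wᵢ·y = 22200×60 + 7600×58 + 15600×78 + 8400×38 + 2000×5 + 12000×30 + 9500×67 + 12500×70 + 19600×70
  = 1332000 + 440800 + 1216800 + 319200 + 10000 + 360000 + 636500 + 875000 + 1372000 = 6562300
Σ wᵢ·x = 16×60 + 19×58 + 10×78 + 10×38 + 28×5 + 20×30 + 6×67 + 15×70 + 29×70
  = 7444
Ratio = 6562300 / 7444 = 881.55562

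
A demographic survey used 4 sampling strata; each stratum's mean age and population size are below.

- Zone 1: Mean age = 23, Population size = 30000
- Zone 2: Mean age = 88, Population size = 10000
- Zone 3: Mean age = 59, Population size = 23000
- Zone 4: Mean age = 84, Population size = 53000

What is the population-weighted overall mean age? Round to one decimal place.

63.6

Σ Nₕ·x̄ₕ = 7379000
Σ Nₕ = 116000
Overall mean = 7379000 / 116000 = 63.612069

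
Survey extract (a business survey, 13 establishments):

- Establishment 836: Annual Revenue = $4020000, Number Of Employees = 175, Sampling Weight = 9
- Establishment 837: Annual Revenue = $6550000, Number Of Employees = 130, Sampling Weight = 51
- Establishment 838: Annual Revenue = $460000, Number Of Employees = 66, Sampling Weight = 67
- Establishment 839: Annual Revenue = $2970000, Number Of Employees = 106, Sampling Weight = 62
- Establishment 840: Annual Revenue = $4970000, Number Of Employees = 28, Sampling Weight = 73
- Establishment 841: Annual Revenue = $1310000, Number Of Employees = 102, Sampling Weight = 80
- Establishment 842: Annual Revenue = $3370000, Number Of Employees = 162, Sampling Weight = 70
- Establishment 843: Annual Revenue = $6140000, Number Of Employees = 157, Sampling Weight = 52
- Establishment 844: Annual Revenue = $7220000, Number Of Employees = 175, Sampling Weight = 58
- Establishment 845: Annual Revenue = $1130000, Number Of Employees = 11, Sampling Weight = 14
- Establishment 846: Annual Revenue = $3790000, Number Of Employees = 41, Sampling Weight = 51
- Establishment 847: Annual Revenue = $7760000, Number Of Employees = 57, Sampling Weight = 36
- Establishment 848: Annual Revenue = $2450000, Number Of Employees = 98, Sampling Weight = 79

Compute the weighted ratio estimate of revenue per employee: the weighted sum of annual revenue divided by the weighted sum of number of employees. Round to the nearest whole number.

Σ wᵢ·y = 2708760000
Σ wᵢ·x = 71096
Ratio = 2708760000 / 71096 = 38100.034

38100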